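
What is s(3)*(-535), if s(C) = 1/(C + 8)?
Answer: -535/11 ≈ -48.636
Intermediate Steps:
s(C) = 1/(8 + C)
s(3)*(-535) = -535/(8 + 3) = -535/11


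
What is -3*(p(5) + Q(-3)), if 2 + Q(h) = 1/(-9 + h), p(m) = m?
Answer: -35/4 ≈ -8.7500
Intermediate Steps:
Q(h) = -2 + 1/(-9 + h)
-3*(p(5) + Q(-3)) = -3*(5 + (19 - 2*(-3))/(-9 - 3)) = -3*(5 + (19 + 6)/(-12)) = -3*(5 - 1/12*25) = -3*(5 - 25/12) = -3*35/12 = -35/4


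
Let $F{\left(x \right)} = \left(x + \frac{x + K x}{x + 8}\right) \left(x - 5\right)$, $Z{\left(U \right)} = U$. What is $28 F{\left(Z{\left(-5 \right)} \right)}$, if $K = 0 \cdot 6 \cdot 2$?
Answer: $\frac{5600}{3} \approx 1866.7$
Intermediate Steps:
$K = 0$ ($K = 0 \cdot 2 = 0$)
$F{\left(x \right)} = \left(-5 + x\right) \left(x + \frac{x}{8 + x}\right)$ ($F{\left(x \right)} = \left(x + \frac{x + 0 x}{x + 8}\right) \left(x - 5\right) = \left(x + \frac{x + 0}{8 + x}\right) \left(-5 + x\right) = \left(x + \frac{x}{8 + x}\right) \left(-5 + x\right) = \left(-5 + x\right) \left(x + \frac{x}{8 + x}\right)$)
$28 F{\left(Z{\left(-5 \right)} \right)} = 28 \left(- \frac{5 \left(-45 + \left(-5\right)^{2} + 4 \left(-5\right)\right)}{8 - 5}\right) = 28 \left(- \frac{5 \left(-45 + 25 - 20\right)}{3}\right) = 28 \left(\left(-5\right) \frac{1}{3} \left(-40\right)\right) = 28 \cdot \frac{200}{3} = \frac{5600}{3}$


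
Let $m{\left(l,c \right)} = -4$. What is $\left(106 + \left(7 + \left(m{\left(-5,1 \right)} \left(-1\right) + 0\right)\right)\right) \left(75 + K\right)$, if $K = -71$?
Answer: $468$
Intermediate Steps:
$\left(106 + \left(7 + \left(m{\left(-5,1 \right)} \left(-1\right) + 0\right)\right)\right) \left(75 + K\right) = \left(106 + \left(7 + \left(\left(-4\right) \left(-1\right) + 0\right)\right)\right) \left(75 - 71\right) = \left(106 + \left(7 + \left(4 + 0\right)\right)\right) 4 = \left(106 + \left(7 + 4\right)\right) 4 = \left(106 + 11\right) 4 = 117 \cdot 4 = 468$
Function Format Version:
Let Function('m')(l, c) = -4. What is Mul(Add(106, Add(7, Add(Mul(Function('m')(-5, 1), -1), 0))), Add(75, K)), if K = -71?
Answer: 468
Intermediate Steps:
Mul(Add(106, Add(7, Add(Mul(Function('m')(-5, 1), -1), 0))), Add(75, K)) = Mul(Add(106, Add(7, Add(Mul(-4, -1), 0))), Add(75, -71)) = Mul(Add(106, Add(7, Add(4, 0))), 4) = Mul(Add(106, Add(7, 4)), 4) = Mul(Add(106, 11), 4) = Mul(117, 4) = 468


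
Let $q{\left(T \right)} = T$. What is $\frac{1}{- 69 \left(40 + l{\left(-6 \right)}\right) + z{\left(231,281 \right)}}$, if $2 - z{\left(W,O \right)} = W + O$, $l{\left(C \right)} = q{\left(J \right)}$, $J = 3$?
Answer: $- \frac{1}{3477} \approx -0.0002876$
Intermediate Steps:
$l{\left(C \right)} = 3$
$z{\left(W,O \right)} = 2 - O - W$ ($z{\left(W,O \right)} = 2 - \left(W + O\right) = 2 - \left(O + W\right) = 2 - O - W$)
$\frac{1}{- 69 \left(40 + l{\left(-6 \right)}\right) + z{\left(231,281 \right)}} = \frac{1}{- 69 \left(40 + 3\right) - 510} = \frac{1}{\left(-69\right) 43 - 510} = \frac{1}{-2967 - 510} = \frac{1}{-3477} = - \frac{1}{3477}$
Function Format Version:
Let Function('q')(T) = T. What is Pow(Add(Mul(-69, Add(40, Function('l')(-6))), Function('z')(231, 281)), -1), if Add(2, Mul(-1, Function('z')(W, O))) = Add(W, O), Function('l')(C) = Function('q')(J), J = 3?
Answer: Rational(-1, 3477) ≈ -0.00028760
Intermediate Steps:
Function('l')(C) = 3
Function('z')(W, O) = Add(2, Mul(-1, O), Mul(-1, W)) (Function('z')(W, O) = Add(2, Mul(-1, Add(W, O))) = Add(2, Mul(-1, Add(O, W))) = Add(2, Add(Mul(-1, O), Mul(-1, W))) = Add(2, Mul(-1, O), Mul(-1, W)))
Pow(Add(Mul(-69, Add(40, Function('l')(-6))), Function('z')(231, 281)), -1) = Pow(Add(Mul(-69, Add(40, 3)), Add(2, Mul(-1, 281), Mul(-1, 231))), -1) = Pow(Add(Mul(-69, 43), Add(2, -281, -231)), -1) = Pow(Add(-2967, -510), -1) = Pow(-3477, -1) = Rational(-1, 3477)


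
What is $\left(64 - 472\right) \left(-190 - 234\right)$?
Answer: $172992$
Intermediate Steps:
$\left(64 - 472\right) \left(-190 - 234\right) = \left(-408\right) \left(-424\right) = 172992$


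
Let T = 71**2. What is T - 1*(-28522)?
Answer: 33563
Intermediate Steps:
T = 5041
T - 1*(-28522) = 5041 - 1*(-28522) = 5041 + 28522 = 33563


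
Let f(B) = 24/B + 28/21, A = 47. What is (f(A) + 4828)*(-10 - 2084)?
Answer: -475343584/47 ≈ -1.0114e+7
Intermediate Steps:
f(B) = 4/3 + 24/B (f(B) = 24/B + 28*(1/21) = 24/B + 4/3 = 4/3 + 24/B)
(f(A) + 4828)*(-10 - 2084) = ((4/3 + 24/47) + 4828)*(-10 - 2084) = ((4/3 + 24*(1/47)) + 4828)*(-2094) = ((4/3 + 24/47) + 4828)*(-2094) = (260/141 + 4828)*(-2094) = (681008/141)*(-2094) = -475343584/47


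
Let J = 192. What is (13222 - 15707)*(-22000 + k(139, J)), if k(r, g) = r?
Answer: 54324585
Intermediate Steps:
(13222 - 15707)*(-22000 + k(139, J)) = (13222 - 15707)*(-22000 + 139) = -2485*(-21861) = 54324585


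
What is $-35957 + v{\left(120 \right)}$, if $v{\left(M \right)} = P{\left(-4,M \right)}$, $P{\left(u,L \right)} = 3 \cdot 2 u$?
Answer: $-35981$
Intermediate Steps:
$P{\left(u,L \right)} = 6 u$
$v{\left(M \right)} = -24$ ($v{\left(M \right)} = 6 \left(-4\right) = -24$)
$-35957 + v{\left(120 \right)} = -35957 - 24 = -35981$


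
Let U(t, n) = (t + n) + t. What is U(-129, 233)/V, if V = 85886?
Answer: -25/85886 ≈ -0.00029108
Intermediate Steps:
U(t, n) = n + 2*t (U(t, n) = (n + t) + t = n + 2*t)
U(-129, 233)/V = (233 + 2*(-129))/85886 = (233 - 258)*(1/85886) = -25*1/85886 = -25/85886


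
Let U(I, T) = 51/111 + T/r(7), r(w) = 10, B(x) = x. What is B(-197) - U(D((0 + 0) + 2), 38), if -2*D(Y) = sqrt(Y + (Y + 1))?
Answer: -37233/185 ≈ -201.26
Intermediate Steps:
D(Y) = -sqrt(1 + 2*Y)/2 (D(Y) = -sqrt(Y + (Y + 1))/2 = -sqrt(Y + (1 + Y))/2 = -sqrt(1 + 2*Y)/2)
U(I, T) = 17/37 + T/10 (U(I, T) = 51/111 + T/10 = 51*(1/111) + T*(1/10) = 17/37 + T/10)
B(-197) - U(D((0 + 0) + 2), 38) = -197 - (17/37 + (1/10)*38) = -197 - (17/37 + 19/5) = -197 - 1*788/185 = -197 - 788/185 = -37233/185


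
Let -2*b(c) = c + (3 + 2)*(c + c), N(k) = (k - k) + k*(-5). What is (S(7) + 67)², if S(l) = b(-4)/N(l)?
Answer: 5396329/1225 ≈ 4405.2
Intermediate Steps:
N(k) = -5*k (N(k) = 0 - 5*k = -5*k)
b(c) = -11*c/2 (b(c) = -(c + (3 + 2)*(c + c))/2 = -(c + 5*(2*c))/2 = -(c + 10*c)/2 = -11*c/2)
S(l) = -22/(5*l) (S(l) = (-11/2*(-4))/((-5*l)) = 22*(-1/(5*l)) = -22/(5*l))
(S(7) + 67)² = (-22/5/7 + 67)² = (-22/5*⅐ + 67)² = (-22/35 + 67)² = (2323/35)² = 5396329/1225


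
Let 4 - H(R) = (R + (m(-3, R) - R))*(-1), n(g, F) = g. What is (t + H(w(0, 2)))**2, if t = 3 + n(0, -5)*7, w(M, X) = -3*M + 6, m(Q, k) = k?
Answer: 169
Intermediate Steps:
w(M, X) = 6 - 3*M
H(R) = 4 + R (H(R) = 4 - (R + (R - R))*(-1) = 4 - (R + 0)*(-1) = 4 - R*(-1) = 4 - (-1)*R = 4 + R)
t = 3 (t = 3 + 0*7 = 3 + 0 = 3)
(t + H(w(0, 2)))**2 = (3 + (4 + (6 - 3*0)))**2 = (3 + (4 + (6 + 0)))**2 = (3 + (4 + 6))**2 = (3 + 10)**2 = 13**2 = 169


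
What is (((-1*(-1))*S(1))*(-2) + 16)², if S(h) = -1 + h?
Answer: 256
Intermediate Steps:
(((-1*(-1))*S(1))*(-2) + 16)² = (((-1*(-1))*(-1 + 1))*(-2) + 16)² = ((1*0)*(-2) + 16)² = (0*(-2) + 16)² = (0 + 16)² = 16² = 256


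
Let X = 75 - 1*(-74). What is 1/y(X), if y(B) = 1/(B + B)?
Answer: 298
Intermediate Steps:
X = 149 (X = 75 + 74 = 149)
y(B) = 1/(2*B)
1/y(X) = 1/((½)/149) = 1/((½)*(1/149)) = 1/(1/298) = 298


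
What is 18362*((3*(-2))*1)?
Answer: -110172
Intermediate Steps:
18362*((3*(-2))*1) = 18362*(-6*1) = 18362*(-6) = -110172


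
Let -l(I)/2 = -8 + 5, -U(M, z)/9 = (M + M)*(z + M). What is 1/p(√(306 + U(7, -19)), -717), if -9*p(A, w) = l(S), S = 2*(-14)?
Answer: -3/2 ≈ -1.5000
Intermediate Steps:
U(M, z) = -18*M*(M + z) (U(M, z) = -9*(M + M)*(z + M) = -9*2*M*(M + z) = -18*M*(M + z))
S = -28
l(I) = 6 (l(I) = -2*(-8 + 5) = -2*(-3) = 6)
p(A, w) = -⅔ (p(A, w) = -⅑*6 = -⅔)
1/p(√(306 + U(7, -19)), -717) = 1/(-⅔) = -3/2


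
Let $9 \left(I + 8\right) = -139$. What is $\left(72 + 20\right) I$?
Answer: $- \frac{19412}{9} \approx -2156.9$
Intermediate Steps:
$I = - \frac{211}{9}$ ($I = -8 + \frac{1}{9} \left(-139\right) = -8 - \frac{139}{9} = - \frac{211}{9} \approx -23.444$)
$\left(72 + 20\right) I = \left(72 + 20\right) \left(- \frac{211}{9}\right) = 92 \left(- \frac{211}{9}\right) = - \frac{19412}{9}$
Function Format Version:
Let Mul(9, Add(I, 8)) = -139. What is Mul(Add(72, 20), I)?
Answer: Rational(-19412, 9) ≈ -2156.9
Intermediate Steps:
I = Rational(-211, 9) (I = Add(-8, Mul(Rational(1, 9), -139)) = Add(-8, Rational(-139, 9)) = Rational(-211, 9) ≈ -23.444)
Mul(Add(72, 20), I) = Mul(Add(72, 20), Rational(-211, 9)) = Mul(92, Rational(-211, 9)) = Rational(-19412, 9)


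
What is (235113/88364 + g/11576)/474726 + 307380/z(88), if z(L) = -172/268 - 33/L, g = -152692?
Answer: -18349777805167841407/60699751918008 ≈ -3.0230e+5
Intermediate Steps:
z(L) = -43/67 - 33/L (z(L) = -172*1/268 - 33/L = -43/67 - 33/L)
(235113/88364 + g/11576)/474726 + 307380/z(88) = (235113/88364 - 152692/11576)/474726 + 307380/(-43/67 - 33/88) = (235113*(1/88364) - 152692*1/11576)*(1/474726) + 307380/(-43/67 - 33*1/88) = (235113/88364 - 38173/2894)*(1/474726) + 307380/(-43/67 - 3/8) = -1346350975/127862708*1/474726 + 307380/(-545/536) = -1346350975/60699751918008 + 307380*(-536/545) = -1346350975/60699751918008 - 302304 = -18349777805167841407/60699751918008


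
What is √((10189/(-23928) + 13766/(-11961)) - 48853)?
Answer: I*√12351167901133586742/15900156 ≈ 221.03*I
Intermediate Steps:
√((10189/(-23928) + 13766/(-11961)) - 48853) = √((10189*(-1/23928) + 13766*(-1/11961)) - 48853) = √((-10189/23928 - 13766/11961) - 48853) = √(-150421159/95400936 - 48853) = √(-4660772347567/95400936) = I*√12351167901133586742/15900156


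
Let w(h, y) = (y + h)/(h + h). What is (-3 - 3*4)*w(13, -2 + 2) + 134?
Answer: 253/2 ≈ 126.50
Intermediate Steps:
w(h, y) = (h + y)/(2*h) (w(h, y) = (h + y)/((2*h)) = (h + y)*(1/(2*h)) = (h + y)/(2*h))
(-3 - 3*4)*w(13, -2 + 2) + 134 = (-3 - 3*4)*((½)*(13 + (-2 + 2))/13) + 134 = (-3 - 12)*((½)*(1/13)*(13 + 0)) + 134 = -15*13/(2*13) + 134 = -15*½ + 134 = -15/2 + 134 = 253/2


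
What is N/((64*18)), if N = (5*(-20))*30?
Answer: -125/48 ≈ -2.6042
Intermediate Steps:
N = -3000 (N = -100*30 = -3000)
N/((64*18)) = -3000/(64*18) = -3000/1152 = -3000*1/1152 = -125/48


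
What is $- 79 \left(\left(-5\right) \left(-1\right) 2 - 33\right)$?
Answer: $1817$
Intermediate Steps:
$- 79 \left(\left(-5\right) \left(-1\right) 2 - 33\right) = - 79 \left(5 \cdot 2 - 33\right) = - 79 \left(10 - 33\right) = \left(-79\right) \left(-23\right) = 1817$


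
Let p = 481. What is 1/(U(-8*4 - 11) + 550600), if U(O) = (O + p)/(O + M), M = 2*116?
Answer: 63/34687946 ≈ 1.8162e-6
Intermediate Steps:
M = 232
U(O) = (481 + O)/(232 + O) (U(O) = (O + 481)/(O + 232) = (481 + O)/(232 + O))
1/(U(-8*4 - 11) + 550600) = 1/((481 + (-8*4 - 11))/(232 + (-8*4 - 11)) + 550600) = 1/((481 + (-32 - 11))/(232 + (-32 - 11)) + 550600) = 1/((481 - 43)/(232 - 43) + 550600) = 1/(438/189 + 550600) = 1/((1/189)*438 + 550600) = 1/(146/63 + 550600) = 1/(34687946/63) = 63/34687946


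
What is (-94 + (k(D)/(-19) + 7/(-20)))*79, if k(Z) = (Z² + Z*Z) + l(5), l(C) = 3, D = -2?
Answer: -2849767/380 ≈ -7499.4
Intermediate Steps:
k(Z) = 3 + 2*Z² (k(Z) = (Z² + Z*Z) + 3 = (Z² + Z²) + 3 = 2*Z² + 3 = 3 + 2*Z²)
(-94 + (k(D)/(-19) + 7/(-20)))*79 = (-94 + ((3 + 2*(-2)²)/(-19) + 7/(-20)))*79 = (-94 + ((3 + 2*4)*(-1/19) + 7*(-1/20)))*79 = (-94 + ((3 + 8)*(-1/19) - 7/20))*79 = (-94 + (11*(-1/19) - 7/20))*79 = (-94 + (-11/19 - 7/20))*79 = (-94 - 353/380)*79 = -36073/380*79 = -2849767/380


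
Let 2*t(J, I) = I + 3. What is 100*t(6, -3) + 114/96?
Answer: 19/16 ≈ 1.1875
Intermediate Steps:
t(J, I) = 3/2 + I/2 (t(J, I) = (I + 3)/2 = (3 + I)/2 = 3/2 + I/2)
100*t(6, -3) + 114/96 = 100*(3/2 + (½)*(-3)) + 114/96 = 100*(3/2 - 3/2) + 114*(1/96) = 100*0 + 19/16 = 0 + 19/16 = 19/16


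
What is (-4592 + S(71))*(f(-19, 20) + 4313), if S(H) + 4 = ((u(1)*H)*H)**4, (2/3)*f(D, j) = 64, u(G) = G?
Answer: 2847127319242296485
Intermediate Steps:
f(D, j) = 96 (f(D, j) = (3/2)*64 = 96)
S(H) = -4 + H**8 (S(H) = -4 + ((1*H)*H)**4 = -4 + (H*H)**4 = -4 + (H**2)**4 = -4 + H**8)
(-4592 + S(71))*(f(-19, 20) + 4313) = (-4592 + (-4 + 71**8))*(96 + 4313) = (-4592 + (-4 + 645753531245761))*4409 = (-4592 + 645753531245757)*4409 = 645753531241165*4409 = 2847127319242296485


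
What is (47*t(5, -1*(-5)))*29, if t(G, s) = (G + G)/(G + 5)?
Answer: 1363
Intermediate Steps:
t(G, s) = 2*G/(5 + G) (t(G, s) = (2*G)/(5 + G) = 2*G/(5 + G))
(47*t(5, -1*(-5)))*29 = (47*(2*5/(5 + 5)))*29 = (47*(2*5/10))*29 = (47*(2*5*(⅒)))*29 = (47*1)*29 = 47*29 = 1363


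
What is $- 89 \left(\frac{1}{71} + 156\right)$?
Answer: $- \frac{985853}{71} \approx -13885.0$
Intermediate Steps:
$- 89 \left(\frac{1}{71} + 156\right) = \left(-89\right) \frac{11077}{71} = - \frac{985853}{71}$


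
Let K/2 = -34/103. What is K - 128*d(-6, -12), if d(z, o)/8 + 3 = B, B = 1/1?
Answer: 210876/103 ≈ 2047.3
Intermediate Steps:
B = 1
d(z, o) = -16 (d(z, o) = -24 + 8*1 = -24 + 8 = -16)
K = -68/103 (K = 2*(-34/103) = -68/103 ≈ -0.66019)
K - 128*d(-6, -12) = -68/103 - 128*(-16) = -68/103 + 2048 = 210876/103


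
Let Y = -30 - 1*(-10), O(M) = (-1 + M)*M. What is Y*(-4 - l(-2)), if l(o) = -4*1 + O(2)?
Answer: 40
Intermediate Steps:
O(M) = M*(-1 + M)
l(o) = -2 (l(o) = -4*1 + 2*(-1 + 2) = -4 + 2*1 = -4 + 2 = -2)
Y = -20 (Y = -30 + 10 = -20)
Y*(-4 - l(-2)) = -20*(-4 - 1*(-2)) = -20*(-4 + 2) = -20*(-2) = 40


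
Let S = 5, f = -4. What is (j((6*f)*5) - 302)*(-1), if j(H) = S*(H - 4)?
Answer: 922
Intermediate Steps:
j(H) = -20 + 5*H (j(H) = 5*(H - 4) = 5*(-4 + H) = -20 + 5*H)
(j((6*f)*5) - 302)*(-1) = ((-20 + 5*((6*(-4))*5)) - 302)*(-1) = ((-20 + 5*(-24*5)) - 302)*(-1) = ((-20 + 5*(-120)) - 302)*(-1) = ((-20 - 600) - 302)*(-1) = (-620 - 302)*(-1) = -922*(-1) = 922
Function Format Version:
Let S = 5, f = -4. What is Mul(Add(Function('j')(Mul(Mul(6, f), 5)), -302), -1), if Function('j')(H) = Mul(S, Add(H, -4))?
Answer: 922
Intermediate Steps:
Function('j')(H) = Add(-20, Mul(5, H)) (Function('j')(H) = Mul(5, Add(H, -4)) = Mul(5, Add(-4, H)) = Add(-20, Mul(5, H)))
Mul(Add(Function('j')(Mul(Mul(6, f), 5)), -302), -1) = Mul(Add(Add(-20, Mul(5, Mul(Mul(6, -4), 5))), -302), -1) = Mul(Add(Add(-20, Mul(5, Mul(-24, 5))), -302), -1) = Mul(Add(Add(-20, Mul(5, -120)), -302), -1) = Mul(Add(Add(-20, -600), -302), -1) = Mul(Add(-620, -302), -1) = Mul(-922, -1) = 922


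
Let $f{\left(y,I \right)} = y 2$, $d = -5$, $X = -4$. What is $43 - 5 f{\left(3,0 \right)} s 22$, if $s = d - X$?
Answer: $28380$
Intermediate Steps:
$f{\left(y,I \right)} = 2 y$
$s = -1$ ($s = -5 - -4 = -5 + 4 = -1$)
$43 - 5 f{\left(3,0 \right)} s 22 = 43 - 5 \cdot 2 \cdot 3 \left(-1\right) 22 = 43 \left(-5\right) 6 \left(-1\right) 22 = 43 \left(\left(-30\right) \left(-1\right)\right) 22 = 43 \cdot 30 \cdot 22 = 1290 \cdot 22 = 28380$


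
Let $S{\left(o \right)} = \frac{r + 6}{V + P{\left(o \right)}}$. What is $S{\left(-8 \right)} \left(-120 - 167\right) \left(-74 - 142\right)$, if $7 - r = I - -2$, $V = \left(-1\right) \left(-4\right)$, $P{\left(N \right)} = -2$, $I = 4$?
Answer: $216972$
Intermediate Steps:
$V = 4$
$r = 1$ ($r = 7 - \left(4 - -2\right) = 7 - \left(4 + 2\right) = 7 - 6 = 1$)
$S{\left(o \right)} = \frac{7}{2}$ ($S{\left(o \right)} = \frac{1 + 6}{4 - 2} = \frac{7}{2}$)
$S{\left(-8 \right)} \left(-120 - 167\right) \left(-74 - 142\right) = \frac{7 \left(-120 - 167\right) \left(-74 - 142\right)}{2} = \frac{7 \left(\left(-287\right) \left(-216\right)\right)}{2} = \frac{7}{2} \cdot 61992 = 216972$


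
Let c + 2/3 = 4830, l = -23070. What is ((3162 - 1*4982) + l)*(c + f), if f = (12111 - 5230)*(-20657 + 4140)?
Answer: 8486144521270/3 ≈ 2.8287e+12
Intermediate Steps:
f = -113653477 (f = 6881*(-16517) = -113653477)
c = 14488/3 (c = -⅔ + 4830 = 14488/3 ≈ 4829.3)
((3162 - 1*4982) + l)*(c + f) = ((3162 - 1*4982) - 23070)*(14488/3 - 113653477) = ((3162 - 4982) - 23070)*(-340945943/3) = (-1820 - 23070)*(-340945943/3) = -24890*(-340945943/3) = 8486144521270/3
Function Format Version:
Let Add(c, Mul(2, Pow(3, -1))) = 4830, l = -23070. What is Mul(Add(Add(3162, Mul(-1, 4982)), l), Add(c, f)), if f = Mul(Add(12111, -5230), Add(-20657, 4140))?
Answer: Rational(8486144521270, 3) ≈ 2.8287e+12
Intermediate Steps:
f = -113653477 (f = Mul(6881, -16517) = -113653477)
c = Rational(14488, 3) (c = Add(Rational(-2, 3), 4830) = Rational(14488, 3) ≈ 4829.3)
Mul(Add(Add(3162, Mul(-1, 4982)), l), Add(c, f)) = Mul(Add(Add(3162, Mul(-1, 4982)), -23070), Add(Rational(14488, 3), -113653477)) = Mul(Add(Add(3162, -4982), -23070), Rational(-340945943, 3)) = Mul(Add(-1820, -23070), Rational(-340945943, 3)) = Mul(-24890, Rational(-340945943, 3)) = Rational(8486144521270, 3)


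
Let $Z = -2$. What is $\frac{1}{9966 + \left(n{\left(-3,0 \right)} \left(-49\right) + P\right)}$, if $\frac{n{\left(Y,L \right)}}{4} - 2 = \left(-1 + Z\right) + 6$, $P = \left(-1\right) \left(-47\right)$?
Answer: $\frac{1}{9033} \approx 0.00011071$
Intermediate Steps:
$P = 47$
$n{\left(Y,L \right)} = 20$ ($n{\left(Y,L \right)} = 8 + 4 \left(\left(-1 - 2\right) + 6\right) = 8 + 4 \left(-3 + 6\right) = 8 + 4 \cdot 3 = 8 + 12 = 20$)
$\frac{1}{9966 + \left(n{\left(-3,0 \right)} \left(-49\right) + P\right)} = \frac{1}{9966 + \left(20 \left(-49\right) + 47\right)} = \frac{1}{9966 + \left(-980 + 47\right)} = \frac{1}{9966 - 933} = \frac{1}{9033}$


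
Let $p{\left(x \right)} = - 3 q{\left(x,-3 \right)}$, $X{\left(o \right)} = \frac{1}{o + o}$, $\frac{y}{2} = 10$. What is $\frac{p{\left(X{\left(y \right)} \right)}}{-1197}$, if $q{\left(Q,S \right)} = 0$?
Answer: $0$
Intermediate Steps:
$y = 20$ ($y = 2 \cdot 10 = 20$)
$X{\left(o \right)} = \frac{1}{2 o}$
$p{\left(x \right)} = 0$ ($p{\left(x \right)} = \left(-3\right) 0 = 0$)
$\frac{p{\left(X{\left(y \right)} \right)}}{-1197} = \frac{0}{-1197} = 0 \left(- \frac{1}{1197}\right) = 0$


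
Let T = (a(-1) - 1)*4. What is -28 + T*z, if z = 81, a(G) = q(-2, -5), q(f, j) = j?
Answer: -1972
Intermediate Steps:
a(G) = -5
T = -24 (T = (-5 - 1)*4 = -6*4 = -24)
-28 + T*z = -28 - 24*81 = -28 - 1944 = -1972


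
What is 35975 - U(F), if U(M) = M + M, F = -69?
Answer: 36113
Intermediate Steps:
U(M) = 2*M
35975 - U(F) = 35975 - 2*(-69) = 35975 - 1*(-138) = 35975 + 138 = 36113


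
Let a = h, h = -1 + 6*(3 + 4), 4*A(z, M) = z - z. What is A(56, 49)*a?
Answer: 0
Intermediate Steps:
A(z, M) = 0 (A(z, M) = (z - z)/4 = (¼)*0 = 0)
h = 41 (h = -1 + 6*7 = -1 + 42 = 41)
a = 41
A(56, 49)*a = 0*41 = 0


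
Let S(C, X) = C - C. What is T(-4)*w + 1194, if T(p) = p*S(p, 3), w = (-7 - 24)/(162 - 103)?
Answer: 1194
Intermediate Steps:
S(C, X) = 0
w = -31/59 ≈ -0.52542
T(p) = 0 (T(p) = p*0 = 0)
T(-4)*w + 1194 = 0*(-31/59) + 1194 = 0 + 1194 = 1194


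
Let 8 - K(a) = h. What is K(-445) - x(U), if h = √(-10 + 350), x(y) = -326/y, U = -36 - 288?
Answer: 1133/162 - 2*√85 ≈ -11.445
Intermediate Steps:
U = -324
h = 2*√85 (h = √340 = 2*√85 ≈ 18.439)
K(a) = 8 - 2*√85
K(-445) - x(U) = (8 - 2*√85) - (-326)/(-324) = (8 - 2*√85) - (-326)*(-1)/324 = (8 - 2*√85) - 1*163/162 = (8 - 2*√85) - 163/162 = 1133/162 - 2*√85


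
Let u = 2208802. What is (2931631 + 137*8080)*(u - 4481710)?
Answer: -9179345792628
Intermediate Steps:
(2931631 + 137*8080)*(u - 4481710) = (2931631 + 137*8080)*(2208802 - 4481710) = (2931631 + 1106960)*(-2272908) = 4038591*(-2272908) = -9179345792628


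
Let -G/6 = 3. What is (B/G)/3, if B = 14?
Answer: -7/27 ≈ -0.25926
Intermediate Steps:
G = -18 (G = -6*3 = -18)
(B/G)/3 = (14/(-18))/3 = (14*(-1/18))*(1/3) = -7/9*1/3 = -7/27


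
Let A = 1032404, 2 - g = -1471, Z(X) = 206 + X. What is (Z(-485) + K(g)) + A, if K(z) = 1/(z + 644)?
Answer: 2185008626/2117 ≈ 1.0321e+6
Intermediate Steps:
g = 1473 (g = 2 - 1*(-1471) = 2 + 1471 = 1473)
K(z) = 1/(644 + z)
(Z(-485) + K(g)) + A = ((206 - 485) + 1/(644 + 1473)) + 1032404 = (-279 + 1/2117) + 1032404 = -590642/2117 + 1032404 = 2185008626/2117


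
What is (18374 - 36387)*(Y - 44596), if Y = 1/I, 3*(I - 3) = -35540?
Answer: 28542327648227/35531 ≈ 8.0331e+8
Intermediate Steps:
I = -35531/3 (I = 3 + (⅓)*(-35540) = 3 - 35540/3 = -35531/3 ≈ -11844.)
Y = -3/35531 (Y = 1/(-35531/3) = -3/35531 ≈ -8.4433e-5)
(18374 - 36387)*(Y - 44596) = (18374 - 36387)*(-3/35531 - 44596) = -18013*(-1584540479/35531) = 28542327648227/35531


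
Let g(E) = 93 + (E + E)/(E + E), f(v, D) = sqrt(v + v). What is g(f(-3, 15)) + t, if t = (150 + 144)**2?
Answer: 86530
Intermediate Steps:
t = 86436 (t = 294**2 = 86436)
f(v, D) = sqrt(2)*sqrt(v) (f(v, D) = sqrt(2*v) = sqrt(2)*sqrt(v))
g(E) = 94 (g(E) = 93 + (2*E)/((2*E)) = 93 + (2*E)*(1/(2*E)) = 93 + 1 = 94)
g(f(-3, 15)) + t = 94 + 86436 = 86530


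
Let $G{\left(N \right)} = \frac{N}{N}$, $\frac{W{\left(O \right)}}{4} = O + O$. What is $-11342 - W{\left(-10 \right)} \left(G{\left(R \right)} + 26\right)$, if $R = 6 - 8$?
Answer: $-9182$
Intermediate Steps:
$W{\left(O \right)} = 8 O$ ($W{\left(O \right)} = 4 \left(O + O\right) = 4 \cdot 2 O = 8 O$)
$R = -2$ ($R = 6 - 8 = -2$)
$G{\left(N \right)} = 1$
$-11342 - W{\left(-10 \right)} \left(G{\left(R \right)} + 26\right) = -11342 - 8 \left(-10\right) \left(1 + 26\right) = -11342 - \left(-80\right) 27 = -11342 - -2160 = -11342 + 2160 = -9182$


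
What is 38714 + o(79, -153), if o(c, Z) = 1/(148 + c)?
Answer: 8788079/227 ≈ 38714.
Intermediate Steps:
38714 + o(79, -153) = 38714 + 1/(148 + 79) = 38714 + 1/227 = 8788079/227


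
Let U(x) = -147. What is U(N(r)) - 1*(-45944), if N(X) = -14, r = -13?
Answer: 45797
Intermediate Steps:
U(N(r)) - 1*(-45944) = -147 - 1*(-45944) = -147 + 45944 = 45797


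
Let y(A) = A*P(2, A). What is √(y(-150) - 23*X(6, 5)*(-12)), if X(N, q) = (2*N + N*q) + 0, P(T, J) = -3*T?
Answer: 6*√347 ≈ 111.77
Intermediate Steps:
X(N, q) = 2*N + N*q
y(A) = -6*A (y(A) = A*(-3*2) = A*(-6) = -6*A)
√(y(-150) - 23*X(6, 5)*(-12)) = √(-6*(-150) - 138*(2 + 5)*(-12)) = √(900 - 138*7*(-12)) = √(900 - 23*42*(-12)) = √(900 - 966*(-12)) = √(900 + 11592) = √12492 = 6*√347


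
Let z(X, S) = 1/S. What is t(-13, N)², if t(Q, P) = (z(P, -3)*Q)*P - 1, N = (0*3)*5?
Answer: 1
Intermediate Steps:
N = 0 (N = 0*5 = 0)
t(Q, P) = -1 - P*Q/3 (t(Q, P) = (Q/(-3))*P - 1 = (-Q/3)*P - 1 = -P*Q/3 - 1 = -1 - P*Q/3)
t(-13, N)² = (-1 - ⅓*0*(-13))² = (-1 + 0)² = (-1)² = 1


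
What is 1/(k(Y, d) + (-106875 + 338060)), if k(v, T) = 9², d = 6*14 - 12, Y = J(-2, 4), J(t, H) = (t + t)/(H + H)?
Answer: 1/231266 ≈ 4.3240e-6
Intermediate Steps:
J(t, H) = t/H (J(t, H) = (2*t)/((2*H)) = (2*t)*(1/(2*H)) = t/H)
Y = -½ (Y = -2/4 = -2*¼ = -½ ≈ -0.50000)
d = 72 (d = 84 - 12 = 72)
k(v, T) = 81
1/(k(Y, d) + (-106875 + 338060)) = 1/(81 + (-106875 + 338060)) = 1/(81 + 231185) = 1/231266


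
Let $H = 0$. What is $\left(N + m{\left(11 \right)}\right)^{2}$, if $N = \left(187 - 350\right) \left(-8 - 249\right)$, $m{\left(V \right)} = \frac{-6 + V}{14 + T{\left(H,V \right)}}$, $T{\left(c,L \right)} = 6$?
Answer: $\frac{28078029225}{16} \approx 1.7549 \cdot 10^{9}$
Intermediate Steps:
$m{\left(V \right)} = - \frac{3}{10} + \frac{V}{20}$ ($m{\left(V \right)} = \frac{-6 + V}{14 + 6} = \frac{-6 + V}{20} = \left(-6 + V\right) \frac{1}{20} = - \frac{3}{10} + \frac{V}{20}$)
$N = 41891$ ($N = \left(-163\right) \left(-257\right) = 41891$)
$\left(N + m{\left(11 \right)}\right)^{2} = \left(41891 + \left(- \frac{3}{10} + \frac{1}{20} \cdot 11\right)\right)^{2} = \left(41891 + \left(- \frac{3}{10} + \frac{11}{20}\right)\right)^{2} = \left(41891 + \frac{1}{4}\right)^{2} = \left(\frac{167565}{4}\right)^{2} = \frac{28078029225}{16}$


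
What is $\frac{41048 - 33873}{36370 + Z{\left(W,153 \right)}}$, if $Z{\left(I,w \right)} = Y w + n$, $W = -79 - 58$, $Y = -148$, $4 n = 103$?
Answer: $\frac{28700}{55007} \approx 0.52175$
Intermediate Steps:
$n = \frac{103}{4}$ ($n = \frac{1}{4} \cdot 103 = \frac{103}{4} \approx 25.75$)
$W = -137$
$Z{\left(I,w \right)} = \frac{103}{4} - 148 w$ ($Z{\left(I,w \right)} = - 148 w + \frac{103}{4} = \frac{103}{4} - 148 w$)
$\frac{41048 - 33873}{36370 + Z{\left(W,153 \right)}} = \frac{41048 - 33873}{36370 + \left(\frac{103}{4} - 22644\right)} = \frac{7175}{36370 + \left(\frac{103}{4} - 22644\right)} = \frac{7175}{36370 - \frac{90473}{4}} = \frac{7175}{\frac{55007}{4}} = 7175 \cdot \frac{4}{55007} = \frac{28700}{55007}$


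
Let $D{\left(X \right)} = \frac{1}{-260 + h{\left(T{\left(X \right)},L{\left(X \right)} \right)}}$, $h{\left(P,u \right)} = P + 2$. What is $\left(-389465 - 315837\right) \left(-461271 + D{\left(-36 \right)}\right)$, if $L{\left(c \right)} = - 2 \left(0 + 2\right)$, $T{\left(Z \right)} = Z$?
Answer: $\frac{47824298102425}{147} \approx 3.2534 \cdot 10^{11}$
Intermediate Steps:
$L{\left(c \right)} = -4$ ($L{\left(c \right)} = \left(-2\right) 2 = -4$)
$h{\left(P,u \right)} = 2 + P$
$D{\left(X \right)} = \frac{1}{-258 + X}$ ($D{\left(X \right)} = \frac{1}{-260 + \left(2 + X\right)} = \frac{1}{-258 + X}$)
$\left(-389465 - 315837\right) \left(-461271 + D{\left(-36 \right)}\right) = \left(-389465 - 315837\right) \left(-461271 + \frac{1}{-258 - 36}\right) = \left(-389465 - 315837\right) \left(-461271 + \frac{1}{-294}\right) = \left(-389465 - 315837\right) \left(-461271 - \frac{1}{294}\right) = \left(-705302\right) \left(- \frac{135613675}{294}\right) = \frac{47824298102425}{147}$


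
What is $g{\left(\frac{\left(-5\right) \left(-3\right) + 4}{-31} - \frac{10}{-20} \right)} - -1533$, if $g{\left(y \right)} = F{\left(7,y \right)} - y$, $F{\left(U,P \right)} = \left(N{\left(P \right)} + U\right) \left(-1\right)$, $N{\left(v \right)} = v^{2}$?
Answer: $\frac{5866329}{3844} \approx 1526.1$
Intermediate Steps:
$F{\left(U,P \right)} = - U - P^{2}$ ($F{\left(U,P \right)} = \left(P^{2} + U\right) \left(-1\right) = \left(U + P^{2}\right) \left(-1\right) = - U - P^{2}$)
$g{\left(y \right)} = -7 - y - y^{2}$ ($g{\left(y \right)} = \left(\left(-1\right) 7 - y^{2}\right) - y = \left(-7 - y^{2}\right) - y = -7 - y - y^{2}$)
$g{\left(\frac{\left(-5\right) \left(-3\right) + 4}{-31} - \frac{10}{-20} \right)} - -1533 = \left(-7 - \left(\frac{\left(-5\right) \left(-3\right) + 4}{-31} - \frac{10}{-20}\right) - \left(\frac{\left(-5\right) \left(-3\right) + 4}{-31} - \frac{10}{-20}\right)^{2}\right) - -1533 = \left(-7 - \left(\left(15 + 4\right) \left(- \frac{1}{31}\right) - - \frac{1}{2}\right) - \left(\left(15 + 4\right) \left(- \frac{1}{31}\right) - - \frac{1}{2}\right)^{2}\right) + 1533 = \left(-7 - \left(19 \left(- \frac{1}{31}\right) + \frac{1}{2}\right) - \left(19 \left(- \frac{1}{31}\right) + \frac{1}{2}\right)^{2}\right) + 1533 = \left(-7 - \left(- \frac{19}{31} + \frac{1}{2}\right) - \left(- \frac{19}{31} + \frac{1}{2}\right)^{2}\right) + 1533 = \left(-7 - - \frac{7}{62} - \left(- \frac{7}{62}\right)^{2}\right) + 1533 = \left(-7 + \frac{7}{62} - \frac{49}{3844}\right) + 1533 = - \frac{26523}{3844} + 1533 = \frac{5866329}{3844}$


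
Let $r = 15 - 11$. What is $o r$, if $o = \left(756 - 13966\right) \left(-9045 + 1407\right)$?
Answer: $403591920$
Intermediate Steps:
$r = 4$
$o = 100897980$ ($o = \left(-13210\right) \left(-7638\right) = 100897980$)
$o r = 100897980 \cdot 4 = 403591920$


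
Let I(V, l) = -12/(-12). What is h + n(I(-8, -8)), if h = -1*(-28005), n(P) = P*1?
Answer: 28006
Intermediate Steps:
I(V, l) = 1 (I(V, l) = -12*(-1/12) = 1)
n(P) = P
h = 28005
h + n(I(-8, -8)) = 28005 + 1 = 28006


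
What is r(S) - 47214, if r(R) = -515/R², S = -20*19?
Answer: -1363540423/28880 ≈ -47214.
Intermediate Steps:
S = -380
r(R) = -515/R²
r(S) - 47214 = -515/(-380)² - 47214 = -515*1/144400 - 47214 = -103/28880 - 47214 = -1363540423/28880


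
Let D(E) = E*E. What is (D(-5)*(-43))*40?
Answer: -43000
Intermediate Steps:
D(E) = E²
(D(-5)*(-43))*40 = ((-5)²*(-43))*40 = (25*(-43))*40 = -1075*40 = -43000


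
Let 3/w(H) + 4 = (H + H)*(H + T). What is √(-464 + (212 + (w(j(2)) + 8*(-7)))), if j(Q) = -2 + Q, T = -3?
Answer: I*√1235/2 ≈ 17.571*I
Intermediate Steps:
w(H) = 3/(-4 + 2*H*(-3 + H)) (w(H) = 3/(-4 + (H + H)*(H - 3)) = 3/(-4 + (2*H)*(-3 + H)) = 3/(-4 + 2*H*(-3 + H)))
√(-464 + (212 + (w(j(2)) + 8*(-7)))) = √(-464 + (212 + (3/(2*(-2 + (-2 + 2)² - 3*(-2 + 2))) + 8*(-7)))) = √(-464 + (212 + (3/(2*(-2 + 0² - 3*0)) - 56))) = √(-464 + (212 + (3/(2*(-2 + 0 + 0)) - 56))) = √(-464 + (212 + ((3/2)/(-2) - 56))) = √(-464 + (212 + ((3/2)*(-½) - 56))) = √(-464 + (212 + (-¾ - 56))) = √(-464 + (212 - 227/4)) = √(-464 + 621/4) = √(-1235/4) = I*√1235/2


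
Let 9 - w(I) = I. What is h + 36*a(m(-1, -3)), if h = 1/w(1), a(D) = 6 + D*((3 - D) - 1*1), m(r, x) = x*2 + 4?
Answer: -575/8 ≈ -71.875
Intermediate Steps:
w(I) = 9 - I
m(r, x) = 4 + 2*x (m(r, x) = 2*x + 4 = 4 + 2*x)
a(D) = 6 + D*(2 - D) (a(D) = 6 + D*((3 - D) - 1) = 6 + D*(2 - D))
h = ⅛ (h = 1/(9 - 1*1) = 1/(9 - 1) = 1/8 = ⅛ ≈ 0.12500)
h + 36*a(m(-1, -3)) = ⅛ + 36*(6 - (4 + 2*(-3))² + 2*(4 + 2*(-3))) = ⅛ + 36*(6 - (4 - 6)² + 2*(4 - 6)) = ⅛ + 36*(6 - 1*(-2)² + 2*(-2)) = ⅛ + 36*(6 - 1*4 - 4) = ⅛ + 36*(6 - 4 - 4) = ⅛ + 36*(-2) = ⅛ - 72 = -575/8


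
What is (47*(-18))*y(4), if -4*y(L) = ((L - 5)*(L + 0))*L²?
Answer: -13536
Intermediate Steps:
y(L) = -L³*(-5 + L)/4 (y(L) = -(L - 5)*(L + 0)*L²/4 = -(-5 + L)*L*L²/4 = -L*(-5 + L)*L²/4 = -L³*(-5 + L)/4)
(47*(-18))*y(4) = (47*(-18))*((¼)*4³*(5 - 1*4)) = -423*64*(5 - 4)/2 = -423*64/2 = -846*16 = -13536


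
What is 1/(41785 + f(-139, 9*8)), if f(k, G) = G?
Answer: 1/41857 ≈ 2.3891e-5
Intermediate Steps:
1/(41785 + f(-139, 9*8)) = 1/(41785 + 9*8) = 1/(41785 + 72) = 1/41857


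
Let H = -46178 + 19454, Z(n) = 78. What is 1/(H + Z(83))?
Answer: -1/26646 ≈ -3.7529e-5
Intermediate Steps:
H = -26724
1/(H + Z(83)) = 1/(-26724 + 78) = 1/(-26646) = -1/26646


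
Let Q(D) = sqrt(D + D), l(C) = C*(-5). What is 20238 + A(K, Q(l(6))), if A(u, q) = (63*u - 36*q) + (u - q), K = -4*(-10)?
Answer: 22798 - 74*I*sqrt(15) ≈ 22798.0 - 286.6*I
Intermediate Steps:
l(C) = -5*C
K = 40
Q(D) = sqrt(2)*sqrt(D) (Q(D) = sqrt(2*D) = sqrt(2)*sqrt(D))
A(u, q) = -37*q + 64*u (A(u, q) = (-36*q + 63*u) + (u - q) = -37*q + 64*u)
20238 + A(K, Q(l(6))) = 20238 + (-37*sqrt(2)*sqrt(-5*6) + 64*40) = 20238 + (-37*sqrt(2)*sqrt(-30) + 2560) = 20238 + (-37*sqrt(2)*I*sqrt(30) + 2560) = 20238 + (-74*I*sqrt(15) + 2560) = 20238 + (2560 - 74*I*sqrt(15)) = 22798 - 74*I*sqrt(15)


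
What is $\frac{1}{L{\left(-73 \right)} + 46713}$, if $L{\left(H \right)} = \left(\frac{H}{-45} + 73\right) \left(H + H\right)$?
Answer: $\frac{45}{1611817} \approx 2.7919 \cdot 10^{-5}$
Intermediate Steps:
$L{\left(H \right)} = 2 H \left(73 - \frac{H}{45}\right)$ ($L{\left(H \right)} = \left(H \left(- \frac{1}{45}\right) + 73\right) 2 H = \left(- \frac{H}{45} + 73\right) 2 H = \left(73 - \frac{H}{45}\right) 2 H = 2 H \left(73 - \frac{H}{45}\right)$)
$\frac{1}{L{\left(-73 \right)} + 46713} = \frac{1}{\frac{2}{45} \left(-73\right) \left(3285 - -73\right) + 46713} = \frac{1}{\frac{2}{45} \left(-73\right) \left(3285 + 73\right) + 46713} = \frac{1}{\frac{2}{45} \left(-73\right) 3358 + 46713} = \frac{1}{- \frac{490268}{45} + 46713} = \frac{1}{\frac{1611817}{45}} = \frac{45}{1611817}$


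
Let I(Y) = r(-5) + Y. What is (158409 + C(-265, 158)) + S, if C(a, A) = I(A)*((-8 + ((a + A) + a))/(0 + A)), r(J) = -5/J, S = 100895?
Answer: 20454806/79 ≈ 2.5892e+5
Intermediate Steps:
I(Y) = 1 + Y (I(Y) = -5/(-5) + Y = -5*(-⅕) + Y = 1 + Y)
C(a, A) = (1 + A)*(-8 + A + 2*a)/A (C(a, A) = (1 + A)*((-8 + ((a + A) + a))/(0 + A)) = (1 + A)*((-8 + ((A + a) + a))/A) = (1 + A)*((-8 + (A + 2*a))/A) = (1 + A)*((-8 + A + 2*a)/A) = (1 + A)*(-8 + A + 2*a)/A)
(158409 + C(-265, 158)) + S = (158409 + (1 + 158)*(-8 + 158 + 2*(-265))/158) + 100895 = (158409 + (1/158)*159*(-8 + 158 - 530)) + 100895 = (158409 + (1/158)*159*(-380)) + 100895 = (158409 - 30210/79) + 100895 = 12484101/79 + 100895 = 20454806/79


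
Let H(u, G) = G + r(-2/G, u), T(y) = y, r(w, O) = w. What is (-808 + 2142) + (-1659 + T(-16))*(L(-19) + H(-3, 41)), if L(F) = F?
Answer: -1452806/41 ≈ -35434.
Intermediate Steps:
H(u, G) = G - 2/G
(-808 + 2142) + (-1659 + T(-16))*(L(-19) + H(-3, 41)) = (-808 + 2142) + (-1659 - 16)*(-19 + (41 - 2/41)) = 1334 - 1675*(-19 + (41 - 2*1/41)) = 1334 - 1675*(-19 + (41 - 2/41)) = 1334 - 1675*(-19 + 1679/41) = 1334 - 1675*900/41 = 1334 - 1507500/41 = -1452806/41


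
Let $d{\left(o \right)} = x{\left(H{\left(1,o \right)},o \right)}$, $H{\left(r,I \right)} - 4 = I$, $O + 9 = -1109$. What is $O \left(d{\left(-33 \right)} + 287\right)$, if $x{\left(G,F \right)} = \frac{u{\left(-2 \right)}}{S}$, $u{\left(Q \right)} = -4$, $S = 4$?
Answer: $-319748$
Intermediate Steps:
$O = -1118$ ($O = -9 - 1109 = -1118$)
$H{\left(r,I \right)} = 4 + I$
$x{\left(G,F \right)} = -1$ ($x{\left(G,F \right)} = - \frac{4}{4} = \left(-4\right) \frac{1}{4} = -1$)
$d{\left(o \right)} = -1$
$O \left(d{\left(-33 \right)} + 287\right) = - 1118 \left(-1 + 287\right) = \left(-1118\right) 286 = -319748$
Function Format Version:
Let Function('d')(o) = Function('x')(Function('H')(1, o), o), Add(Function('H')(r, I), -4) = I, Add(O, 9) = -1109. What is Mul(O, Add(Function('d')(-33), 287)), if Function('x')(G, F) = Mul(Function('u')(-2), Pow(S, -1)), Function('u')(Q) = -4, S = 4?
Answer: -319748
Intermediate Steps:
O = -1118 (O = Add(-9, -1109) = -1118)
Function('H')(r, I) = Add(4, I)
Function('x')(G, F) = -1 (Function('x')(G, F) = Mul(-4, Pow(4, -1)) = Mul(-4, Rational(1, 4)) = -1)
Function('d')(o) = -1
Mul(O, Add(Function('d')(-33), 287)) = Mul(-1118, Add(-1, 287)) = Mul(-1118, 286) = -319748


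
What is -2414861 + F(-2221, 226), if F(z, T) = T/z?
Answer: -5363406507/2221 ≈ -2.4149e+6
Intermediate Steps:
F(z, T) = T/z
-2414861 + F(-2221, 226) = -2414861 + 226/(-2221) = -2414861 + 226*(-1/2221) = -2414861 - 226/2221 = -5363406507/2221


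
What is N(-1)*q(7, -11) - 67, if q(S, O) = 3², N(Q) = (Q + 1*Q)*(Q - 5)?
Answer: 41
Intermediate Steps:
N(Q) = 2*Q*(-5 + Q) (N(Q) = (Q + Q)*(-5 + Q) = (2*Q)*(-5 + Q) = 2*Q*(-5 + Q))
q(S, O) = 9
N(-1)*q(7, -11) - 67 = (2*(-1)*(-5 - 1))*9 - 67 = (2*(-1)*(-6))*9 - 67 = 12*9 - 67 = 108 - 67 = 41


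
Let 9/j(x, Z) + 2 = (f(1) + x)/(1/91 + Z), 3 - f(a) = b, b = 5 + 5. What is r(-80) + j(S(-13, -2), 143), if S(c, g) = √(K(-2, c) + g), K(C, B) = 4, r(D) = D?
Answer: -60003617830/711005663 - 10658466*√2/711005663 ≈ -84.414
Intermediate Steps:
b = 10
f(a) = -7 (f(a) = 3 - 1*10 = 3 - 10 = -7)
S(c, g) = √(4 + g)
j(x, Z) = 9/(-2 + (-7 + x)/(1/91 + Z))
r(-80) + j(S(-13, -2), 143) = -80 + 9*(1 + 91*143)/(-639 - 182*143 + 91*√(4 - 2)) = -80 + 9*(1 + 13013)/(-639 - 26026 + 91*√2) = -80 + 9*13014/(-26665 + 91*√2) = -80 + 117126/(-26665 + 91*√2)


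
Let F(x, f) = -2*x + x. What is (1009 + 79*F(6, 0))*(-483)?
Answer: -258405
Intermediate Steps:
F(x, f) = -x
(1009 + 79*F(6, 0))*(-483) = (1009 + 79*(-1*6))*(-483) = (1009 + 79*(-6))*(-483) = (1009 - 474)*(-483) = 535*(-483) = -258405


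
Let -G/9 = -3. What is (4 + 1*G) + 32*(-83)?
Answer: -2625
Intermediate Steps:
G = 27 (G = -9*(-3) = 27)
(4 + 1*G) + 32*(-83) = (4 + 1*27) + 32*(-83) = (4 + 27) - 2656 = 31 - 2656 = -2625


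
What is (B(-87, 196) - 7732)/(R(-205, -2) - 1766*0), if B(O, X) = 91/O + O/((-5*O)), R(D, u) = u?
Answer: 1681981/435 ≈ 3866.6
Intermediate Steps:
B(O, X) = -⅕ + 91/O (B(O, X) = 91/O + O*(-1/(5*O)) = 91/O - ⅕ = -⅕ + 91/O)
(B(-87, 196) - 7732)/(R(-205, -2) - 1766*0) = ((⅕)*(455 - 1*(-87))/(-87) - 7732)/(-2 - 1766*0) = ((⅕)*(-1/87)*(455 + 87) - 7732)/(-2 + 0) = ((⅕)*(-1/87)*542 - 7732)/(-2) = (-542/435 - 7732)*(-½) = -3363962/435*(-½) = 1681981/435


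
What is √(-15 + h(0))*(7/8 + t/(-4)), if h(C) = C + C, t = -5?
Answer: 17*I*√15/8 ≈ 8.2301*I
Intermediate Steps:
h(C) = 2*C
√(-15 + h(0))*(7/8 + t/(-4)) = √(-15 + 2*0)*(7/8 - 5/(-4)) = √(-15 + 0)*(7*(⅛) - 5*(-¼)) = √(-15)*(7/8 + 5/4) = (I*√15)*(17/8) = 17*I*√15/8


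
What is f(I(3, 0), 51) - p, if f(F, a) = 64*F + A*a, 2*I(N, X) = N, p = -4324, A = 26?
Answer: 5746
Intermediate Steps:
I(N, X) = N/2
f(F, a) = 26*a + 64*F (f(F, a) = 64*F + 26*a = 26*a + 64*F)
f(I(3, 0), 51) - p = (26*51 + 64*((½)*3)) - 1*(-4324) = (1326 + 64*(3/2)) + 4324 = (1326 + 96) + 4324 = 1422 + 4324 = 5746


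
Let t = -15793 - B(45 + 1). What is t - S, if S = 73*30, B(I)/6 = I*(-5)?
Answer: -16603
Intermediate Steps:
B(I) = -30*I (B(I) = 6*(I*(-5)) = 6*(-5*I) = -30*I)
S = 2190
t = -14413 (t = -15793 - (-30)*(45 + 1) = -15793 - (-30)*46 = -15793 - 1*(-1380) = -15793 + 1380 = -14413)
t - S = -14413 - 1*2190 = -14413 - 2190 = -16603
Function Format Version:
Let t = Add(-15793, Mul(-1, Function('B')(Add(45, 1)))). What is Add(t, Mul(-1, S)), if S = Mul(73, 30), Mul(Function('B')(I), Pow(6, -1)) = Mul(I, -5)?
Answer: -16603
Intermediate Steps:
Function('B')(I) = Mul(-30, I) (Function('B')(I) = Mul(6, Mul(I, -5)) = Mul(6, Mul(-5, I)) = Mul(-30, I))
S = 2190
t = -14413 (t = Add(-15793, Mul(-1, Mul(-30, Add(45, 1)))) = Add(-15793, Mul(-1, Mul(-30, 46))) = Add(-15793, Mul(-1, -1380)) = Add(-15793, 1380) = -14413)
Add(t, Mul(-1, S)) = Add(-14413, Mul(-1, 2190)) = Add(-14413, -2190) = -16603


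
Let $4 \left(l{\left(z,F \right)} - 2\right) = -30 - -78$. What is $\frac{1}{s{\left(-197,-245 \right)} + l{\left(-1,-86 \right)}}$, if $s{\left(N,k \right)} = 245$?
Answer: $\frac{1}{259} \approx 0.003861$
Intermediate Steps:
$l{\left(z,F \right)} = 14$ ($l{\left(z,F \right)} = 2 + \frac{-30 - -78}{4} = 2 + \frac{-30 + 78}{4} = 2 + \frac{1}{4} \cdot 48 = 2 + 12 = 14$)
$\frac{1}{s{\left(-197,-245 \right)} + l{\left(-1,-86 \right)}} = \frac{1}{245 + 14} = \frac{1}{259}$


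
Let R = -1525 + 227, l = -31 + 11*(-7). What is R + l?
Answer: -1406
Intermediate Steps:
l = -108 (l = -31 - 77 = -108)
R = -1298
R + l = -1298 - 108 = -1406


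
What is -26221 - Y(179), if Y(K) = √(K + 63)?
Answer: -26221 - 11*√2 ≈ -26237.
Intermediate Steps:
Y(K) = √(63 + K)
-26221 - Y(179) = -26221 - √(63 + 179) = -26221 - √242 = -26221 - 11*√2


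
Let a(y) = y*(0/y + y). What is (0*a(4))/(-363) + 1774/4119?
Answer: 1774/4119 ≈ 0.43069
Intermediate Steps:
a(y) = y**2 (a(y) = y*(0 + y) = y*y = y**2)
(0*a(4))/(-363) + 1774/4119 = (0*4**2)/(-363) + 1774/4119 = (0*16)*(-1/363) + 1774*(1/4119) = 0*(-1/363) + 1774/4119 = 0 + 1774/4119 = 1774/4119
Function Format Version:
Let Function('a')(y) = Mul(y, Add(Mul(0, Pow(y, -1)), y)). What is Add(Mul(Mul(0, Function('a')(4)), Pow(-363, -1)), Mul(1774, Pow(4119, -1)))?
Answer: Rational(1774, 4119) ≈ 0.43069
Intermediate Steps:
Function('a')(y) = Pow(y, 2) (Function('a')(y) = Mul(y, Add(0, y)) = Mul(y, y) = Pow(y, 2))
Add(Mul(Mul(0, Function('a')(4)), Pow(-363, -1)), Mul(1774, Pow(4119, -1))) = Add(Mul(Mul(0, Pow(4, 2)), Pow(-363, -1)), Mul(1774, Pow(4119, -1))) = Add(Mul(Mul(0, 16), Rational(-1, 363)), Mul(1774, Rational(1, 4119))) = Add(Mul(0, Rational(-1, 363)), Rational(1774, 4119)) = Add(0, Rational(1774, 4119)) = Rational(1774, 4119)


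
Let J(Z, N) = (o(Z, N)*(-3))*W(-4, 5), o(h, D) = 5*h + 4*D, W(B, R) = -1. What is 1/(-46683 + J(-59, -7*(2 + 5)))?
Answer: -1/48156 ≈ -2.0766e-5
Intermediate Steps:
o(h, D) = 4*D + 5*h
J(Z, N) = 12*N + 15*Z (J(Z, N) = ((4*N + 5*Z)*(-3))*(-1) = (-15*Z - 12*N)*(-1) = 12*N + 15*Z)
1/(-46683 + J(-59, -7*(2 + 5))) = 1/(-46683 + (12*(-7*(2 + 5)) + 15*(-59))) = 1/(-46683 + (12*(-7*7) - 885)) = 1/(-46683 + (12*(-49) - 885)) = 1/(-46683 + (-588 - 885)) = 1/(-46683 - 1473) = 1/(-48156) = -1/48156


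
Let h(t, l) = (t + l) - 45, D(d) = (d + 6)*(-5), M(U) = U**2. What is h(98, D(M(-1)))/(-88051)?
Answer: -18/88051 ≈ -0.00020443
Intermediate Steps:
D(d) = -30 - 5*d (D(d) = (6 + d)*(-5) = -30 - 5*d)
h(t, l) = -45 + l + t (h(t, l) = (l + t) - 45 = -45 + l + t)
h(98, D(M(-1)))/(-88051) = (-45 + (-30 - 5*(-1)**2) + 98)/(-88051) = (-45 + (-30 - 5*1) + 98)*(-1/88051) = (-45 + (-30 - 5) + 98)*(-1/88051) = (-45 - 35 + 98)*(-1/88051) = 18*(-1/88051) = -18/88051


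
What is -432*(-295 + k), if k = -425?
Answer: 311040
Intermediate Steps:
-432*(-295 + k) = -432*(-295 - 425) = -432*(-720) = 311040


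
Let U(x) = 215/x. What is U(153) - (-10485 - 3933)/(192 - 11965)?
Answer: 325241/1801269 ≈ 0.18056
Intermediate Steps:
U(153) - (-10485 - 3933)/(192 - 11965) = 215/153 - (-10485 - 3933)/(192 - 11965) = 215*(1/153) - (-14418)/(-11773) = 215/153 - (-14418)*(-1)/11773 = 215/153 - 1*14418/11773 = 215/153 - 14418/11773 = 325241/1801269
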